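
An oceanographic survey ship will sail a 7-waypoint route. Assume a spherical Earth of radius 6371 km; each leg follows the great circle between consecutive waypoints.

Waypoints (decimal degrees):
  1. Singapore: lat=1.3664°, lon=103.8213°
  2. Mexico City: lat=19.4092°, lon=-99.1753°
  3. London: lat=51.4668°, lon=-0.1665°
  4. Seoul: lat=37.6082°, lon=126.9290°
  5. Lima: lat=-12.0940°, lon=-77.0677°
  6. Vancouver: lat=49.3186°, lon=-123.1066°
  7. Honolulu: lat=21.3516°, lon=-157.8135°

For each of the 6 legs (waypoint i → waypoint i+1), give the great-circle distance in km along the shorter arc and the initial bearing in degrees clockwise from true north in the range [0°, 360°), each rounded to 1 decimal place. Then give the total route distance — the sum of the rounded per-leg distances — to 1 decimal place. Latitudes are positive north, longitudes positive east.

Leg 1: φ1=0.0238482, φ2=0.3387544, Δφ=0.3149063, Δλ=-3.5429590 rad; a=sin²(Δφ/2)+cosφ1·cosφ2·sin²(Δλ/2)=0.9300213081; c=2·atan2(√a, √(1-a))=2.606149518; dist=6371·c=16603.779 ≈ 16603.8 km; running total=16603.8 km
Leg 1 bearing: y=sinΔλ·cosφ2=0.36847409, x=cosφ1·sinφ2-sinφ1·cosφ2·cosΔλ=0.35292144; θ=atan2(y, x)=46.2351° ≈ 46.2°
Leg 2: φ1=0.3387544, φ2=0.8982651, Δφ=0.5595107, Δλ=1.7280295 rad; a=sin²(Δφ/2)+cosφ1·cosφ2·sin²(Δλ/2)=0.4160269088; c=2·atan2(√a, √(1-a))=1.402050439; dist=6371·c=8932.463 ≈ 8932.5 km; running total=25536.3 km
Leg 2 bearing: y=sinΔλ·cosφ2=0.61528327, x=cosφ1·sinφ2-sinφ1·cosφ2·cosΔλ=0.77020814; θ=atan2(y, x)=38.6197° ≈ 38.6°
Leg 3: φ1=0.8982651, φ2=0.6563869, Δφ=-0.2418782, Δλ=2.2182349 rad; a=sin²(Δφ/2)+cosφ1·cosφ2·sin²(Δλ/2)=0.4101445967; c=2·atan2(√a, √(1-a))=1.390103863; dist=6371·c=8856.352 ≈ 8856.4 km; running total=34392.7 km
Leg 3 bearing: y=sinΔλ·cosφ2=0.63188536, x=cosφ1·sinφ2-sinφ1·cosφ2·cosΔλ=0.75393960; θ=atan2(y, x)=39.9668° ≈ 40.0°
Leg 4: φ1=0.6563869, φ2=-0.2110801, Δφ=-0.8674670, Δλ=-3.5604141 rad; a=sin²(Δφ/2)+cosφ1·cosφ2·sin²(Δλ/2)=0.9177636644; c=2·atan2(√a, √(1-a))=2.559888154; dist=6371·c=16309.047 ≈ 16309.0 km; running total=50701.7 km
Leg 4 bearing: y=sinΔλ·cosφ2=0.39765775, x=cosφ1·sinφ2-sinφ1·cosφ2·cosΔλ=0.37916012; θ=atan2(y, x)=46.3641° ≈ 46.4°
Leg 5: φ1=-0.2110801, φ2=0.8607720, Δφ=1.0718521, Δλ=-0.8035304 rad; a=sin²(Δφ/2)+cosφ1·cosφ2·sin²(Δλ/2)=0.3582163242; c=2·atan2(√a, √(1-a))=1.283284202; dist=6371·c=8175.804 ≈ 8175.8 km; running total=58877.5 km
Leg 5 bearing: y=sinΔλ·cosφ2=-0.46921059, x=cosφ1·sinφ2-sinφ1·cosφ2·cosΔλ=0.83631990; θ=atan2(y, x)=-29.2943° <0 so +360° → 330.7057° ≈ 330.7°
Leg 6: φ1=0.8607720, φ2=0.3726557, Δφ=-0.4881162, Δλ=-0.6057497 rad; a=sin²(Δφ/2)+cosφ1·cosφ2·sin²(Δλ/2)=0.1124010935; c=2·atan2(√a, √(1-a))=0.683768157; dist=6371·c=4356.287 ≈ 4356.3 km; running total=63233.8 km
Leg 6 bearing: y=sinΔλ·cosφ2=-0.53029850, x=cosφ1·sinφ2-sinφ1·cosφ2·cosΔλ=-0.34329558; θ=atan2(y, x)=-122.9175° <0 so +360° → 237.0825° ≈ 237.1°

Leg 1: dist=16603.8 km, bearing=46.2°
Leg 2: dist=8932.5 km, bearing=38.6°
Leg 3: dist=8856.4 km, bearing=40.0°
Leg 4: dist=16309.0 km, bearing=46.4°
Leg 5: dist=8175.8 km, bearing=330.7°
Leg 6: dist=4356.3 km, bearing=237.1°
Total: 63233.8 km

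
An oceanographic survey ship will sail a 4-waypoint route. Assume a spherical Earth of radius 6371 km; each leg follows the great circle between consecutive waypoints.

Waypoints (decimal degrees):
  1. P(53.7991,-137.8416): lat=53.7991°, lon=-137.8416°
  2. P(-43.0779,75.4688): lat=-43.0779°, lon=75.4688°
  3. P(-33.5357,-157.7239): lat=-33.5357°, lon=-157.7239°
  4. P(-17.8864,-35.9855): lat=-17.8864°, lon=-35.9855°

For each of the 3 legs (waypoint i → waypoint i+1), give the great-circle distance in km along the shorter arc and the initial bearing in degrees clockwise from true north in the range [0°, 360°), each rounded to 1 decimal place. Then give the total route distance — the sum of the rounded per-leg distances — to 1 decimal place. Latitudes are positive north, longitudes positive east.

Leg 1: dist=17317.1 km, bearing=282.5°
Leg 2: dist=9927.6 km, bearing=138.1°
Leg 3: dist=11601.6 km, bearing=123.3°
Total: 38846.3 km

Leg 1: φ1=0.9389714, φ2=-0.7518512, Δφ=-1.6908226, Δλ=3.7229688 rad; a=sin²(Δφ/2)+cosφ1·cosφ2·sin²(Δλ/2)=0.9558339297; c=2·atan2(√a, √(1-a))=2.718121053; dist=6371·c=17317.149 ≈ 17317.1 km; running total=17317.1 km
Leg 1 bearing: y=sinΔλ·cosφ2=-0.40113122, x=cosφ1·sinφ2-sinφ1·cosφ2·cosΔλ=0.08919336; θ=atan2(y, x)=-77.4640° <0 so +360° → 282.5360° ≈ 282.5°
Leg 2: φ1=-0.7518512, φ2=-0.5853084, Δφ=0.1665428, Δλ=-4.0699804 rad; a=sin²(Δφ/2)+cosφ1·cosφ2·sin²(Δλ/2)=0.4937242398; c=2·atan2(√a, √(1-a))=1.558244477; dist=6371·c=9927.576 ≈ 9927.6 km; running total=27244.7 km
Leg 2 bearing: y=sinΔλ·cosφ2=0.66737941, x=cosφ1·sinφ2-sinφ1·cosφ2·cosΔλ=-0.74461210; θ=atan2(y, x)=138.1308° ≈ 138.1°
Leg 3: φ1=-0.5853084, φ2=-0.3121766, Δφ=0.2731318, Δλ=2.1247359 rad; a=sin²(Δφ/2)+cosφ1·cosφ2·sin²(Δλ/2)=0.6238043046; c=2·atan2(√a, √(1-a))=1.821007549; dist=6371·c=11601.639 ≈ 11601.6 km; running total=38846.3 km
Leg 3 bearing: y=sinΔλ·cosφ2=0.80935380, x=cosφ1·sinφ2-sinφ1·cosφ2·cosΔλ=-0.53257525; θ=atan2(y, x)=123.3459° ≈ 123.3°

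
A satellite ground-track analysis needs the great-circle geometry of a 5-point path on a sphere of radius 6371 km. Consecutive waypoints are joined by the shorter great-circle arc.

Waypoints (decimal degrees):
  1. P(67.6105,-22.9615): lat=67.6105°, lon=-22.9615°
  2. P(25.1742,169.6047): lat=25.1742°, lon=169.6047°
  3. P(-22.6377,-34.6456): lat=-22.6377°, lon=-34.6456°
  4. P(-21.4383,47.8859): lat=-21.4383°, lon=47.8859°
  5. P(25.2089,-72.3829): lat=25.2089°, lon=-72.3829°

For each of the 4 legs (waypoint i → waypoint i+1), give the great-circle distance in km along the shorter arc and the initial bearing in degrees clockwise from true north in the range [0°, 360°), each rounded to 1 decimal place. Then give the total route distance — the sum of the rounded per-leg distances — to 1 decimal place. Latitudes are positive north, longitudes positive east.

Leg 1: dist=9645.2 km, bearing=348.6°
Leg 2: dist=17537.2 km, bearing=88.5°
Leg 3: dist=8382.3 km, bearing=107.5°
Leg 4: dist=13950.8 km, bearing=286.4°
Total: 49515.5 km

Leg 1: φ1=1.1800258, φ2=0.4393727, Δφ=-0.7406532, Δλ=3.3609142 rad; a=sin²(Δφ/2)+cosφ1·cosφ2·sin²(Δλ/2)=0.4715796091; c=2·atan2(√a, √(1-a))=1.513924893; dist=6371·c=9645.215 ≈ 9645.2 km; running total=9645.2 km
Leg 1 bearing: y=sinΔλ·cosφ2=-0.19690264, x=cosφ1·sinφ2-sinφ1·cosφ2·cosΔλ=0.97877396; θ=atan2(y, x)=-11.3745° <0 so +360° → 348.6255° ≈ 348.6°
Leg 2: φ1=0.4393727, φ2=-0.3951024, Δφ=-0.8344751, Δλ=-3.5648402 rad; a=sin²(Δφ/2)+cosφ1·cosφ2·sin²(Δλ/2)=0.9626569230; c=2·atan2(√a, √(1-a))=2.752658735; dist=6371·c=17537.189 ≈ 17537.2 km; running total=27182.4 km
Leg 2 bearing: y=sinΔλ·cosφ2=0.37908031, x=cosφ1·sinφ2-sinφ1·cosφ2·cosΔλ=0.00961276; θ=atan2(y, x)=88.5474° ≈ 88.5°
Leg 3: φ1=-0.3951024, φ2=-0.3741689, Δφ=0.0209335, Δλ=1.4404464 rad; a=sin²(Δφ/2)+cosφ1·cosφ2·sin²(Δλ/2)=0.3738258727; c=2·atan2(√a, √(1-a))=1.315690042; dist=6371·c=8382.261 ≈ 8382.3 km; running total=35564.7 km
Leg 3 bearing: y=sinΔλ·cosφ2=0.92291513, x=cosφ1·sinφ2-sinφ1·cosφ2·cosΔλ=-0.29077141; θ=atan2(y, x)=107.4874° ≈ 107.5°
Leg 4: φ1=-0.3741689, φ2=0.4399783, Δφ=0.8141472, Δλ=-2.0990865 rad; a=sin²(Δφ/2)+cosφ1·cosφ2·sin²(Δλ/2)=0.7900856541; c=2·atan2(√a, √(1-a))=2.189735326; dist=6371·c=13950.804 ≈ 13950.8 km; running total=49515.5 km
Leg 4 bearing: y=sinΔλ·cosφ2=-0.78141499, x=cosφ1·sinφ2-sinφ1·cosφ2·cosΔλ=0.22976479; θ=atan2(y, x)=-73.6147° <0 so +360° → 286.3853° ≈ 286.4°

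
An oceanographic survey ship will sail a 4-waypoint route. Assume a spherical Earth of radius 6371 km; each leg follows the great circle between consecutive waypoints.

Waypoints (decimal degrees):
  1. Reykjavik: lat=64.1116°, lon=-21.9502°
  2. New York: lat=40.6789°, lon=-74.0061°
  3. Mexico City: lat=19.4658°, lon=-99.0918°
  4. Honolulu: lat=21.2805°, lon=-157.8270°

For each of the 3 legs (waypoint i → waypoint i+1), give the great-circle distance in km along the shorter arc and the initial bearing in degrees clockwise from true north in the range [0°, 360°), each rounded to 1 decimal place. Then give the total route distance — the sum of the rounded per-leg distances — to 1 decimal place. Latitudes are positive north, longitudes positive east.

Leg 1: φ1=1.1189585, φ2=0.7099807, Δφ=-0.4089778, Δλ=-0.9085469 rad; a=sin²(Δφ/2)+cosφ1·cosφ2·sin²(Δλ/2)=0.1049947398; c=2·atan2(√a, √(1-a))=0.659970170; dist=6371·c=4204.670 ≈ 4204.7 km; running total=4204.7 km
Leg 1 bearing: y=sinΔλ·cosφ2=-0.59806245, x=cosφ1·sinφ2-sinφ1·cosφ2·cosΔλ=-0.13492474; θ=atan2(y, x)=-102.7133° <0 so +360° → 257.2867° ≈ 257.3°
Leg 2: φ1=0.7099807, φ2=0.3397423, Δφ=-0.3702384, Δλ=-0.4378281 rad; a=sin²(Δφ/2)+cosφ1·cosφ2·sin²(Δλ/2)=0.0676020020; c=2·atan2(√a, √(1-a))=0.526052380; dist=6371·c=3351.480 ≈ 3351.5 km; running total=7556.2 km
Leg 2 bearing: y=sinΔλ·cosφ2=-0.39973932, x=cosφ1·sinφ2-sinφ1·cosφ2·cosΔλ=-0.30386899; θ=atan2(y, x)=-127.2409° <0 so +360° → 232.7591° ≈ 232.8°
Leg 3: φ1=0.3397423, φ2=0.3714148, Δφ=0.0316725, Δλ=-1.0251226 rad; a=sin²(Δφ/2)+cosφ1·cosφ2·sin²(Δλ/2)=0.2115453187; c=2·atan2(√a, √(1-a))=0.955856513; dist=6371·c=6089.762 ≈ 6089.8 km; running total=13646.0 km
Leg 3 bearing: y=sinΔλ·cosφ2=-0.79649464, x=cosφ1·sinφ2-sinφ1·cosφ2·cosΔλ=0.18103003; θ=atan2(y, x)=-77.1952° <0 so +360° → 282.8048° ≈ 282.8°

Leg 1: dist=4204.7 km, bearing=257.3°
Leg 2: dist=3351.5 km, bearing=232.8°
Leg 3: dist=6089.8 km, bearing=282.8°
Total: 13646.0 km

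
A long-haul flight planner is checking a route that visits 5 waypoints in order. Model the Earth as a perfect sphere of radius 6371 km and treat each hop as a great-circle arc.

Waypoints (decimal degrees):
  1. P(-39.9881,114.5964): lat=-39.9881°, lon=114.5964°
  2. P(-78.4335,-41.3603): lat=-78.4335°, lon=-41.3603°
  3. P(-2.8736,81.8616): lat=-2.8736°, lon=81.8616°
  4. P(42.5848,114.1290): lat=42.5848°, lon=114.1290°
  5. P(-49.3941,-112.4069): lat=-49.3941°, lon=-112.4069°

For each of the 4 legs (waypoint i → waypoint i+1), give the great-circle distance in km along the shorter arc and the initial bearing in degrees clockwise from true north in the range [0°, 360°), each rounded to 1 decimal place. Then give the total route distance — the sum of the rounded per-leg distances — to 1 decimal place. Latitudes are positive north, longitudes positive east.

Leg 1: dist=6750.2 km, bearing=185.4°
Leg 2: dist=10393.9 km, bearing=123.2°
Leg 3: dist=6003.9 km, bearing=29.1°
Leg 4: dist=16401.2 km, bearing=118.5°
Total: 39549.2 km

Leg 1: φ1=-0.6979240, φ2=-1.3689228, Δφ=-0.6709988, Δλ=-2.7219579 rad; a=sin²(Δφ/2)+cosφ1·cosφ2·sin²(Δλ/2)=0.2553577856; c=2·atan2(√a, √(1-a))=1.059527255; dist=6371·c=6750.248 ≈ 6750.2 km; running total=6750.2 km
Leg 1 bearing: y=sinΔλ·cosφ2=-0.08169119, x=cosφ1·sinφ2-sinφ1·cosφ2·cosΔλ=-0.86828987; θ=atan2(y, x)=-174.6253° <0 so +360° → 185.3747° ≈ 185.4°
Leg 2: φ1=-1.3689228, φ2=-0.0501538, Δφ=1.3187690, Δλ=2.1506279 rad; a=sin²(Δφ/2)+cosφ1·cosφ2·sin²(Δλ/2)=0.5303002675; c=2·atan2(√a, √(1-a))=1.631434015; dist=6371·c=10393.866 ≈ 10393.9 km; running total=17144.1 km
Leg 2 bearing: y=sinΔλ·cosφ2=0.83550304, x=cosφ1·sinφ2-sinφ1·cosφ2·cosΔλ=-0.54613390; θ=atan2(y, x)=123.1710° ≈ 123.2°
Leg 3: φ1=-0.0501538, φ2=0.7432450, Δφ=0.7933988, Δλ=0.5631724 rad; a=sin²(Δφ/2)+cosφ1·cosφ2·sin²(Δλ/2)=0.2060682123; c=2·atan2(√a, √(1-a))=0.942380980; dist=6371·c=6003.909 ≈ 6003.9 km; running total=23148.0 km
Leg 3 bearing: y=sinΔλ·cosφ2=0.39307698, x=cosφ1·sinφ2-sinφ1·cosφ2·cosΔλ=0.70704095; θ=atan2(y, x)=29.0717° ≈ 29.1°
Leg 4: φ1=0.7432450, φ2=-0.8620897, Δφ=-1.6053346, Δλ=-3.9537973 rad; a=sin²(Δφ/2)+cosφ1·cosφ2·sin²(Δλ/2)=0.9216928074; c=2·atan2(√a, √(1-a))=2.574349794; dist=6371·c=16401.183 ≈ 16401.2 km; running total=39549.2 km
Leg 4 bearing: y=sinΔλ·cosφ2=0.47239227, x=cosφ1·sinφ2-sinφ1·cosφ2·cosΔλ=-0.25602001; θ=atan2(y, x)=118.4561° ≈ 118.5°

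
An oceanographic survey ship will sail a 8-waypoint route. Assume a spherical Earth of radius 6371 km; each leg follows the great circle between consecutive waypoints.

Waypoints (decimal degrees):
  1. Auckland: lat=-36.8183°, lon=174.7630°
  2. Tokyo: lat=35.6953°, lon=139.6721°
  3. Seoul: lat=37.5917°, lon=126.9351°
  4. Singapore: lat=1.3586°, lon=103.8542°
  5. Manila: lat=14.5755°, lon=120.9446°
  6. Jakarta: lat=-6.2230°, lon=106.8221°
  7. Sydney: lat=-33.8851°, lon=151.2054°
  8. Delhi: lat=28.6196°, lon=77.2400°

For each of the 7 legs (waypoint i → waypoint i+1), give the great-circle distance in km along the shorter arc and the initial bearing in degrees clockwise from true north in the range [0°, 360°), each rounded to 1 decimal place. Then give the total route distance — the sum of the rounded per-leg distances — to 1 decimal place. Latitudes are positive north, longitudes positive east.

Leg 1: φ1=-0.6426006, φ2=0.6230005, Δφ=1.2656011, Δλ=-0.6124517 rad; a=sin²(Δφ/2)+cosφ1·cosφ2·sin²(Δλ/2)=0.4088450149; c=2·atan2(√a, √(1-a))=1.387461042; dist=6371·c=8839.514 ≈ 8839.5 km; running total=8839.5 km
Leg 1 bearing: y=sinΔλ·cosφ2=-0.46687428, x=cosφ1·sinφ2-sinφ1·cosφ2·cosΔλ=0.86532738; θ=atan2(y, x)=-28.3484° <0 so +360° → 331.6516° ≈ 331.7°
Leg 2: φ1=0.6230005, φ2=0.6560989, Δφ=0.0330984, Δλ=-0.2223026 rad; a=sin²(Δφ/2)+cosφ1·cosφ2·sin²(Δλ/2)=0.0081915417; c=2·atan2(√a, √(1-a))=0.181262319; dist=6371·c=1154.822 ≈ 1154.8 km; running total=9994.3 km
Leg 2 bearing: y=sinΔλ·cosφ2=-0.17470044, x=cosφ1·sinφ2-sinφ1·cosφ2·cosΔλ=0.04446929; θ=atan2(y, x)=-75.7189° <0 so +360° → 284.2811° ≈ 284.3°
Leg 3: φ1=0.6560989, φ2=0.0237120, Δφ=-0.6323869, Δλ=-0.4028377 rad; a=sin²(Δφ/2)+cosφ1·cosφ2·sin²(Δλ/2)=0.1283956384; c=2·atan2(√a, √(1-a))=0.732942787; dist=6371·c=4669.578 ≈ 4669.6 km; running total=14663.9 km
Leg 3 bearing: y=sinΔλ·cosφ2=-0.39192026, x=cosφ1·sinφ2-sinφ1·cosφ2·cosΔλ=-0.54225391; θ=atan2(y, x)=-144.1420° <0 so +360° → 215.8580° ≈ 215.9°
Leg 4: φ1=0.0237120, φ2=0.2543905, Δφ=0.2306784, Δλ=0.2982838 rad; a=sin²(Δφ/2)+cosφ1·cosφ2·sin²(Δλ/2)=0.0346065388; c=2·atan2(√a, √(1-a))=0.374236712; dist=6371·c=2384.262 ≈ 2384.3 km; running total=17048.2 km
Leg 4 bearing: y=sinΔλ·cosφ2=0.28442219, x=cosφ1·sinφ2-sinφ1·cosφ2·cosΔλ=0.22965130; θ=atan2(y, x)=51.0815° ≈ 51.1°
Leg 5: φ1=0.2543905, φ2=-0.1086118, Δφ=-0.3630023, Δλ=-0.2464841 rad; a=sin²(Δφ/2)+cosφ1·cosφ2·sin²(Δλ/2)=0.0471218496; c=2·atan2(√a, √(1-a))=0.437635420; dist=6371·c=2788.175 ≈ 2788.2 km; running total=19836.4 km
Leg 5 bearing: y=sinΔλ·cosφ2=-0.24255812, x=cosφ1·sinφ2-sinφ1·cosφ2·cosΔλ=-0.34752134; θ=atan2(y, x)=-145.0863° <0 so +360° → 214.9137° ≈ 214.9°
Leg 6: φ1=-0.1086118, φ2=-0.5914066, Δφ=-0.4827947, Δλ=0.7746347 rad; a=sin²(Δφ/2)+cosφ1·cosφ2·sin²(Δλ/2)=0.1748833472; c=2·atan2(√a, √(1-a))=0.862904842; dist=6371·c=5497.567 ≈ 5497.6 km; running total=25334.0 km
Leg 6 bearing: y=sinΔλ·cosφ2=0.58065773, x=cosφ1·sinφ2-sinφ1·cosφ2·cosΔλ=-0.48993188; θ=atan2(y, x)=130.1561° ≈ 130.2°
Leg 7: φ1=-0.5914066, φ2=0.4995063, Δφ=1.0909128, Δλ=-1.2909398 rad; a=sin²(Δφ/2)+cosφ1·cosφ2·sin²(Δλ/2)=0.5328822518; c=2·atan2(√a, √(1-a))=1.636608328; dist=6371·c=10426.832 ≈ 10426.8 km; running total=35760.8 km
Leg 7 bearing: y=sinΔλ·cosφ2=-0.84366768, x=cosφ1·sinφ2-sinφ1·cosφ2·cosΔλ=0.53282256; θ=atan2(y, x)=-57.7253° <0 so +360° → 302.2747° ≈ 302.3°

Leg 1: dist=8839.5 km, bearing=331.7°
Leg 2: dist=1154.8 km, bearing=284.3°
Leg 3: dist=4669.6 km, bearing=215.9°
Leg 4: dist=2384.3 km, bearing=51.1°
Leg 5: dist=2788.2 km, bearing=214.9°
Leg 6: dist=5497.6 km, bearing=130.2°
Leg 7: dist=10426.8 km, bearing=302.3°
Total: 35760.8 km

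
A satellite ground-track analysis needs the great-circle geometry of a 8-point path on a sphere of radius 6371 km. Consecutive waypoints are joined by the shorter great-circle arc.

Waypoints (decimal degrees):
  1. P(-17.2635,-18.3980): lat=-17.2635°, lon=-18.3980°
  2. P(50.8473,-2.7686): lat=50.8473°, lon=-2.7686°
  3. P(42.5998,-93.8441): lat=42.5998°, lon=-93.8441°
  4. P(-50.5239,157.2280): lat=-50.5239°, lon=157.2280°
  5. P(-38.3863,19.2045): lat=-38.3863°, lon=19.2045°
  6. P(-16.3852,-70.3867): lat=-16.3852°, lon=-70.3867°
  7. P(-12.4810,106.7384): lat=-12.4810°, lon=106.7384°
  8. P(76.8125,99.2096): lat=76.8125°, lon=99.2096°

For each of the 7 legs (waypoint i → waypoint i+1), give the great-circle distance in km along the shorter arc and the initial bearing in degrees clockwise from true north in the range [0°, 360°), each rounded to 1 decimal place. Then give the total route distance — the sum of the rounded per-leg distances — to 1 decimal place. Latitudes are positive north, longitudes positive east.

Leg 1: dist=7725.9 km, bearing=10.5°
Leg 2: dist=6552.1 km, bearing=300.8°
Leg 3: dist=14722.0 km, bearing=234.5°
Leg 4: dist=9312.7 km, bearing=211.8°
Leg 5: dist=8851.0 km, bearing=257.3°
Leg 6: dist=16789.8 km, bearing=174.2°
Leg 7: dist=9941.2 km, bearing=358.3°
Total: 73894.7 km

Leg 1: φ1=-0.3013049, φ2=0.8874528, Δφ=1.1887577, Δλ=0.2727845 rad; a=sin²(Δφ/2)+cosφ1·cosφ2·sin²(Δλ/2)=0.3247406752; c=2·atan2(√a, √(1-a))=1.212671496; dist=6371·c=7725.930 ≈ 7725.9 km; running total=7725.9 km
Leg 1 bearing: y=sinΔλ·cosφ2=0.17010513, x=cosφ1·sinφ2-sinφ1·cosφ2·cosΔλ=0.92097824; θ=atan2(y, x)=10.4646° ≈ 10.5°
Leg 2: φ1=0.8874528, φ2=0.7435068, Δφ=-0.1439460, Δλ=-1.5895673 rad; a=sin²(Δφ/2)+cosφ1·cosφ2·sin²(Δλ/2)=0.2419156519; c=2·atan2(√a, √(1-a))=1.028424715; dist=6371·c=6552.094 ≈ 6552.1 km; running total=14278.0 km
Leg 2 bearing: y=sinΔλ·cosφ2=-0.73596977, x=cosφ1·sinφ2-sinφ1·cosφ2·cosΔλ=0.43808489; θ=atan2(y, x)=-59.2368° <0 so +360° → 300.7632° ≈ 300.8°
Leg 3: φ1=0.7435068, φ2=-0.8818084, Δφ=-1.6253152, Δλ=4.3820348 rad; a=sin²(Δφ/2)+cosφ1·cosφ2·sin²(Δλ/2)=0.8371370547; c=2·atan2(√a, √(1-a))=2.310777637; dist=6371·c=14721.964 ≈ 14722.0 km; running total=29000.0 km
Leg 3 bearing: y=sinΔλ·cosφ2=-0.60137937, x=cosφ1·sinφ2-sinφ1·cosφ2·cosΔλ=-0.42859920; θ=atan2(y, x)=-125.4772° <0 so +360° → 234.5228° ≈ 234.5°
Leg 4: φ1=-0.8818084, φ2=-0.6699673, Δφ=0.2118411, Δλ=-2.4089645 rad; a=sin²(Δφ/2)+cosφ1·cosφ2·sin²(Δλ/2)=0.4455784574; c=2·atan2(√a, √(1-a))=1.461737180; dist=6371·c=9312.728 ≈ 9312.7 km; running total=38312.7 km
Leg 4 bearing: y=sinΔλ·cosφ2=-0.52425368, x=cosφ1·sinφ2-sinφ1·cosφ2·cosΔλ=-0.84457756; θ=atan2(y, x)=-148.1709° <0 so +360° → 211.8291° ≈ 211.8°
Leg 5: φ1=-0.6699673, φ2=-0.2859757, Δφ=0.3839916, Δλ=-1.5636614 rad; a=sin²(Δφ/2)+cosφ1·cosφ2·sin²(Δλ/2)=0.4097327821; c=2·atan2(√a, √(1-a))=1.389266539; dist=6371·c=8851.017 ≈ 8851.0 km; running total=47163.7 km
Leg 5 bearing: y=sinΔλ·cosφ2=-0.95936245, x=cosφ1·sinφ2-sinφ1·cosφ2·cosΔλ=-0.21686632; θ=atan2(y, x)=-102.7378° <0 so +360° → 257.2622° ≈ 257.3°
Leg 6: φ1=-0.2859757, φ2=-0.2178345, Δφ=0.0681411, Δλ=3.0914162 rad; a=sin²(Δφ/2)+cosφ1·cosφ2·sin²(Δλ/2)=0.9372852739; c=2·atan2(√a, √(1-a))=2.635345781; dist=6371·c=16789.788 ≈ 16789.8 km; running total=63953.5 km
Leg 6 bearing: y=sinΔλ·cosφ2=0.04897013, x=cosφ1·sinφ2-sinφ1·cosφ2·cosΔλ=-0.48241920; θ=atan2(y, x)=174.2038° ≈ 174.2°
Leg 7: φ1=-0.2178345, φ2=1.3406310, Δφ=1.5584656, Δλ=-0.1314023 rad; a=sin²(Δφ/2)+cosφ1·cosφ2·sin²(Δλ/2)=0.4947949176; c=2·atan2(√a, √(1-a))=1.560385974; dist=6371·c=9941.219 ≈ 9941.2 km; running total=73894.7 km
Leg 7 bearing: y=sinΔλ·cosφ2=-0.02989173, x=cosφ1·sinφ2-sinφ1·cosφ2·cosΔλ=0.99949893; θ=atan2(y, x)=-1.7130° <0 so +360° → 358.2870° ≈ 358.3°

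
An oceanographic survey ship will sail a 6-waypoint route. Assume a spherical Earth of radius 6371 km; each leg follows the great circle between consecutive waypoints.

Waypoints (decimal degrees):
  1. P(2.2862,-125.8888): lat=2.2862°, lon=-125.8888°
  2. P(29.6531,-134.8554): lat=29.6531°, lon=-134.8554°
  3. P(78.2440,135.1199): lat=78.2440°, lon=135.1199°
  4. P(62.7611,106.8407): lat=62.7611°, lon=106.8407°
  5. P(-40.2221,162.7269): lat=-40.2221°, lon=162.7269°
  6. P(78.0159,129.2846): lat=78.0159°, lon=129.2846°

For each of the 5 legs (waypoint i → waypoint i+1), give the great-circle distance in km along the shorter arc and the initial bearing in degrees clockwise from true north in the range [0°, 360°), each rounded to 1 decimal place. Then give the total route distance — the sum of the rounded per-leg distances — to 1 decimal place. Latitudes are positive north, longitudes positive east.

Leg 1: dist=3187.0 km, bearing=343.6°
Leg 2: dist=6786.7 km, bearing=346.5°
Leg 3: dist=1969.9 km, bearing=225.4°
Leg 4: dist=12478.1 km, bearing=136.9°
Leg 5: dist=13338.9 km, bearing=352.4°
Total: 37760.6 km

Leg 1: φ1=0.0399017, φ2=0.5175442, Δφ=0.4776425, Δλ=-0.1564967 rad; a=sin²(Δφ/2)+cosφ1·cosφ2·sin²(Δλ/2)=0.0612653160; c=2·atan2(√a, √(1-a))=0.500236052; dist=6371·c=3187.004 ≈ 3187.0 km; running total=3187.0 km
Leg 1 bearing: y=sinΔλ·cosφ2=-0.13544692, x=cosφ1·sinφ2-sinφ1·cosφ2·cosΔλ=0.46011046; θ=atan2(y, x)=-16.4033° <0 so +360° → 343.5967° ≈ 343.6°
Leg 2: φ1=0.5175442, φ2=1.3656154, Δφ=0.8480712, Δλ=4.7119579 rad; a=sin²(Δφ/2)+cosφ1·cosφ2·sin²(Δλ/2)=0.2578533037; c=2·atan2(√a, √(1-a))=1.065240978; dist=6371·c=6786.650 ≈ 6786.7 km; running total=9973.7 km
Leg 2 bearing: y=sinΔλ·cosφ2=-0.20374426, x=cosφ1·sinφ2-sinφ1·cosφ2·cosΔλ=0.85085145; θ=atan2(y, x)=-13.4664° <0 so +360° → 346.5336° ≈ 346.5°
Leg 3: φ1=1.3656154, φ2=1.0953878, Δφ=-0.2702276, Δλ=-0.4935651 rad; a=sin²(Δφ/2)+cosφ1·cosφ2·sin²(Δλ/2)=0.0237098821; c=2·atan2(√a, √(1-a))=0.309190391; dist=6371·c=1969.852 ≈ 1969.9 km; running total=11943.6 km
Leg 3 bearing: y=sinΔλ·cosφ2=-0.21684465, x=cosφ1·sinφ2-sinφ1·cosφ2·cosΔλ=-0.21346965; θ=atan2(y, x)=-134.5506° <0 so +360° → 225.4494° ≈ 225.4°
Leg 4: φ1=1.0953878, φ2=-0.7020081, Δφ=-1.7973959, Δλ=0.9753982 rad; a=sin²(Δφ/2)+cosφ1·cosφ2·sin²(Δλ/2)=0.6890710517; c=2·atan2(√a, √(1-a))=1.958584884; dist=6371·c=12478.144 ≈ 12478.1 km; running total=24421.7 km
Leg 4 bearing: y=sinΔλ·cosφ2=0.63215987, x=cosφ1·sinφ2-sinφ1·cosφ2·cosΔλ=-0.67630056; θ=atan2(y, x)=136.9321° ≈ 136.9°
Leg 5: φ1=-0.7020081, φ2=1.3616343, Δφ=2.0636424, Δλ=-0.5836782 rad; a=sin²(Δφ/2)+cosφ1·cosφ2·sin²(Δλ/2)=0.7496916807; c=2·atan2(√a, √(1-a))=2.093683216; dist=6371·c=13338.856 ≈ 13338.9 km; running total=37760.6 km
Leg 5 bearing: y=sinΔλ·cosφ2=-0.11442990, x=cosφ1·sinφ2-sinφ1·cosφ2·cosΔλ=0.85879104; θ=atan2(y, x)=-7.5897° <0 so +360° → 352.4103° ≈ 352.4°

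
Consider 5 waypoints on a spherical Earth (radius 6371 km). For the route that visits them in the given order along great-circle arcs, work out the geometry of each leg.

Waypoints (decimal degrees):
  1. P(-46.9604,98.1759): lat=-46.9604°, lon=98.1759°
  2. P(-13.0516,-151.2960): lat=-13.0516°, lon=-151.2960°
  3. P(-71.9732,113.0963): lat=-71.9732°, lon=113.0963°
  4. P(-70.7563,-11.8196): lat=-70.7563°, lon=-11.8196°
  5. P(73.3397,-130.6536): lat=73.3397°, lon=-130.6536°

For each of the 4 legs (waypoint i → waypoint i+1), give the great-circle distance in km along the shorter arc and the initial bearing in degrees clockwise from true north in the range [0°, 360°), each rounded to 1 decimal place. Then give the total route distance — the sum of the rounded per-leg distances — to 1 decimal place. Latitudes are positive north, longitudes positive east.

Leg 1: φ1=-0.8196136, φ2=-0.2277934, Δφ=0.5918202, Δλ=-4.3541060 rad; a=sin²(Δφ/2)+cosφ1·cosφ2·sin²(Δλ/2)=0.5340473475; c=2·atan2(√a, √(1-a))=1.638943757; dist=6371·c=10441.711 ≈ 10441.7 km; running total=10441.7 km
Leg 1 bearing: y=sinΔλ·cosφ2=0.91230778, x=cosφ1·sinφ2-sinφ1·cosφ2·cosΔλ=-0.40380394; θ=atan2(y, x)=113.8750° ≈ 113.9°
Leg 2: φ1=-0.2277934, φ2=-1.2561693, Δφ=-1.0283759, Δλ=4.6145162 rad; a=sin²(Δφ/2)+cosφ1·cosφ2·sin²(Δλ/2)=0.4073577107; c=2·atan2(√a, √(1-a))=1.384434879; dist=6371·c=8820.235 ≈ 8820.2 km; running total=19261.9 km
Leg 2 bearing: y=sinΔλ·cosφ2=-0.30798082, x=cosφ1·sinφ2-sinφ1·cosφ2·cosΔλ=-0.93317600; θ=atan2(y, x)=-161.7353° <0 so +360° → 198.2647° ≈ 198.3°
Leg 3: φ1=-1.2561693, φ2=-1.2349304, Δφ=0.0212389, Δλ=-2.1801937 rad; a=sin²(Δφ/2)+cosφ1·cosφ2·sin²(Δλ/2)=0.0802995223; c=2·atan2(√a, √(1-a))=0.574616217; dist=6371·c=3660.880 ≈ 3660.9 km; running total=22922.8 km
Leg 3 bearing: y=sinΔλ·cosφ2=-0.27025892, x=cosφ1·sinφ2-sinφ1·cosφ2·cosΔλ=-0.47155716; θ=atan2(y, x)=-150.1821° <0 so +360° → 209.8179° ≈ 209.8°
Leg 4: φ1=-1.2349304, φ2=1.2800192, Δφ=2.5149496, Δλ=-2.0740446 rad; a=sin²(Δφ/2)+cosφ1·cosφ2·sin²(Δλ/2)=0.9750314673; c=2·atan2(√a, √(1-a))=2.824233838; dist=6371·c=17993.194 ≈ 17993.2 km; running total=40916.0 km
Leg 4 bearing: y=sinΔλ·cosφ2=-0.25115230, x=cosφ1·sinφ2-sinφ1·cosφ2·cosΔλ=0.18521054; θ=atan2(y, x)=-53.5933° <0 so +360° → 306.4067° ≈ 306.4°

Leg 1: dist=10441.7 km, bearing=113.9°
Leg 2: dist=8820.2 km, bearing=198.3°
Leg 3: dist=3660.9 km, bearing=209.8°
Leg 4: dist=17993.2 km, bearing=306.4°
Total: 40916.0 km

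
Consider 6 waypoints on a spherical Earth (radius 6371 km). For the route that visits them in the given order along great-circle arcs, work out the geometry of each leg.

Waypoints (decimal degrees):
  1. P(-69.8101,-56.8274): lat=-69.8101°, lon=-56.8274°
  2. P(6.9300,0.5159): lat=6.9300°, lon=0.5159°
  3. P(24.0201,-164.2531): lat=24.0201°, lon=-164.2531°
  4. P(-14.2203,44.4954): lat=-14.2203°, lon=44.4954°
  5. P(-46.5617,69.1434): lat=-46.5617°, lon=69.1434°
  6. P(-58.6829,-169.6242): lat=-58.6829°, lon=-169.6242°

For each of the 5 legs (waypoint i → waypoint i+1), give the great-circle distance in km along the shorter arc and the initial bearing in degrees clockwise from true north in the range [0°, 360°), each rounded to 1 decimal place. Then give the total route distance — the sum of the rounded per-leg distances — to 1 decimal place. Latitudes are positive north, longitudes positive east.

Leg 1: dist=9550.8 km, bearing=56.9°
Leg 2: dist=16197.3 km, bearing=334.8°
Leg 3: dist=16812.2 km, bearing=284.6°
Leg 4: dist=4265.2 km, bearing=152.5°
Leg 5: dist=7140.2 km, bearing=150.4°
Total: 53965.7 km

Leg 1: φ1=-1.2184161, φ2=0.1209513, Δφ=1.3393674, Δλ=1.0008294 rad; a=sin²(Δφ/2)+cosφ1·cosφ2·sin²(Δλ/2)=0.4641841169; c=2·atan2(√a, √(1-a))=1.499103160; dist=6371·c=9550.786 ≈ 9550.8 km; running total=9550.8 km
Leg 1 bearing: y=sinΔλ·cosφ2=0.83576801, x=cosφ1·sinφ2-sinφ1·cosφ2·cosΔλ=0.54439023; θ=atan2(y, x)=56.9212° ≈ 56.9°
Leg 2: φ1=0.1209513, φ2=0.4192298, Δφ=0.2982785, Δλ=-2.8757616 rad; a=sin²(Δφ/2)+cosφ1·cosφ2·sin²(Δλ/2)=0.9128830974; c=2·atan2(√a, √(1-a))=2.542355650; dist=6371·c=16197.348 ≈ 16197.3 km; running total=25748.1 km
Leg 2 bearing: y=sinΔλ·cosφ2=-0.23996118, x=cosφ1·sinφ2-sinφ1·cosφ2·cosΔλ=0.51042024; θ=atan2(y, x)=-25.1794° <0 so +360° → 334.8206° ≈ 334.8°
Leg 3: φ1=0.4192298, φ2=-0.2481911, Δφ=-0.6674209, Δλ=3.6433486 rad; a=sin²(Δφ/2)+cosφ1·cosφ2·sin²(Δλ/2)=0.9381358575; c=2·atan2(√a, √(1-a))=2.638865255; dist=6371·c=16812.211 ≈ 16812.2 km; running total=42560.3 km
Leg 3 bearing: y=sinΔλ·cosφ2=-0.46622824, x=cosφ1·sinφ2-sinφ1·cosφ2·cosΔλ=0.12156935; θ=atan2(y, x)=-75.3855° <0 so +360° → 284.6145° ≈ 284.6°
Leg 4: φ1=-0.2481911, φ2=-0.8126550, Δφ=-0.5644639, Δλ=0.4301888 rad; a=sin²(Δφ/2)+cosφ1·cosφ2·sin²(Δλ/2)=0.1079258513; c=2·atan2(√a, √(1-a))=0.669473837; dist=6371·c=4265.218 ≈ 4265.2 km; running total=46825.5 km
Leg 4 bearing: y=sinΔλ·cosφ2=0.28674709, x=cosφ1·sinφ2-sinφ1·cosφ2·cosΔλ=-0.55035221; θ=atan2(y, x)=152.4794° ≈ 152.5°
Leg 5: φ1=-0.8126550, φ2=-1.0242098, Δφ=-0.2115548, Δλ=-4.1672808 rad; a=sin²(Δφ/2)+cosφ1·cosφ2·sin²(Δλ/2)=0.2824918803; c=2·atan2(√a, √(1-a))=1.120740015; dist=6371·c=7140.235 ≈ 7140.2 km; running total=53965.7 km
Leg 5 bearing: y=sinΔλ·cosφ2=0.44444386, x=cosφ1·sinφ2-sinφ1·cosφ2·cosΔλ=-0.78309037; θ=atan2(y, x)=150.4229° ≈ 150.4°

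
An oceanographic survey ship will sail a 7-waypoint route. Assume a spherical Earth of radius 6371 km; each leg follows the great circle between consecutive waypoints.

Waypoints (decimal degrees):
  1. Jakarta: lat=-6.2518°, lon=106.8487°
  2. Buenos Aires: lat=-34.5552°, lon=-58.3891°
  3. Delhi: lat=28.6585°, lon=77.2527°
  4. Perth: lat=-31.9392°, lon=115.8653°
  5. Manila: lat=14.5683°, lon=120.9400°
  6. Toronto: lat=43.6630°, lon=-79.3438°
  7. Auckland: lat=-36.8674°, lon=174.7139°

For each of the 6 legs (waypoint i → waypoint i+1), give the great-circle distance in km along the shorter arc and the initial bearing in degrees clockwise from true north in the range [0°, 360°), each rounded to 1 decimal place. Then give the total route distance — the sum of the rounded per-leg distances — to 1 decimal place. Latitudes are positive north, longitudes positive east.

Leg 1: φ1=-0.1091145, φ2=-0.6031020, Δφ=-0.4939875, Δλ=-2.8839437 rad; a=sin²(Δφ/2)+cosφ1·cosφ2·sin²(Δλ/2)=0.8649459575; c=2·atan2(√a, √(1-a))=2.388960144; dist=6371·c=15220.065 ≈ 15220.1 km; running total=15220.1 km
Leg 1 bearing: y=sinΔλ·cosφ2=-0.20985468, x=cosφ1·sinφ2-sinφ1·cosφ2·cosΔλ=-0.65055269; θ=atan2(y, x)=-162.1214° <0 so +360° → 197.8786° ≈ 197.9°
Leg 2: φ1=-0.6031020, φ2=0.5001852, Δφ=1.1032872, Δλ=2.3673960 rad; a=sin²(Δφ/2)+cosφ1·cosφ2·sin²(Δλ/2)=0.8943653841; c=2·atan2(√a, √(1-a))=2.479537912; dist=6371·c=15797.136 ≈ 15797.1 km; running total=31017.2 km
Leg 2 bearing: y=sinΔλ·cosφ2=0.61349267, x=cosφ1·sinφ2-sinφ1·cosφ2·cosΔλ=0.03912186; θ=atan2(y, x)=86.3512° ≈ 86.4°
Leg 3: φ1=0.5001852, φ2=-0.5574442, Δφ=-1.0576294, Δλ=0.6739170 rad; a=sin²(Δφ/2)+cosφ1·cosφ2·sin²(Δλ/2)=0.3359271097; c=2·atan2(√a, √(1-a))=1.236456334; dist=6371·c=7877.463 ≈ 7877.5 km; running total=38894.7 km
Leg 3 bearing: y=sinΔλ·cosφ2=0.52957627, x=cosφ1·sinφ2-sinφ1·cosφ2·cosΔλ=-0.78222077; θ=atan2(y, x)=145.9014° ≈ 145.9°
Leg 4: φ1=-0.5574442, φ2=0.2542648, Δφ=0.8117090, Δλ=0.0885702 rad; a=sin²(Δφ/2)+cosφ1·cosφ2·sin²(Δλ/2)=0.1574798986; c=2·atan2(√a, √(1-a))=0.816137444; dist=6371·c=5199.612 ≈ 5199.6 km; running total=44094.3 km
Leg 4 bearing: y=sinΔλ·cosφ2=0.08561052, x=cosφ1·sinφ2-sinφ1·cosφ2·cosΔλ=0.72345750; θ=atan2(y, x)=6.7487° ≈ 6.7°
Leg 5: φ1=0.2542648, φ2=0.7620631, Δφ=0.5077983, Δλ=-3.4956117 rad; a=sin²(Δφ/2)+cosφ1·cosφ2·sin²(Δλ/2)=0.7415363773; c=2·atan2(√a, √(1-a))=2.074957048; dist=6371·c=13219.551 ≈ 13219.6 km; running total=57313.9 km
Leg 5 bearing: y=sinΔλ·cosφ2=0.25078597, x=cosφ1·sinφ2-sinφ1·cosφ2·cosΔλ=0.83889637; θ=atan2(y, x)=16.6439° ≈ 16.6°
Leg 6: φ1=0.7620631, φ2=-0.6434575, Δφ=-1.4055206, Δλ=4.4341434 rad; a=sin²(Δφ/2)+cosφ1·cosφ2·sin²(Δλ/2)=0.7865948945; c=2·atan2(√a, √(1-a))=2.181189634; dist=6371·c=13896.359 ≈ 13896.4 km; running total=71210.3 km
Leg 6 bearing: y=sinΔλ·cosφ2=-0.76925618, x=cosφ1·sinφ2-sinφ1·cosφ2·cosΔλ=-0.28230904; θ=atan2(y, x)=-110.1526° <0 so +360° → 249.8474° ≈ 249.8°

Leg 1: dist=15220.1 km, bearing=197.9°
Leg 2: dist=15797.1 km, bearing=86.4°
Leg 3: dist=7877.5 km, bearing=145.9°
Leg 4: dist=5199.6 km, bearing=6.7°
Leg 5: dist=13219.6 km, bearing=16.6°
Leg 6: dist=13896.4 km, bearing=249.8°
Total: 71210.3 km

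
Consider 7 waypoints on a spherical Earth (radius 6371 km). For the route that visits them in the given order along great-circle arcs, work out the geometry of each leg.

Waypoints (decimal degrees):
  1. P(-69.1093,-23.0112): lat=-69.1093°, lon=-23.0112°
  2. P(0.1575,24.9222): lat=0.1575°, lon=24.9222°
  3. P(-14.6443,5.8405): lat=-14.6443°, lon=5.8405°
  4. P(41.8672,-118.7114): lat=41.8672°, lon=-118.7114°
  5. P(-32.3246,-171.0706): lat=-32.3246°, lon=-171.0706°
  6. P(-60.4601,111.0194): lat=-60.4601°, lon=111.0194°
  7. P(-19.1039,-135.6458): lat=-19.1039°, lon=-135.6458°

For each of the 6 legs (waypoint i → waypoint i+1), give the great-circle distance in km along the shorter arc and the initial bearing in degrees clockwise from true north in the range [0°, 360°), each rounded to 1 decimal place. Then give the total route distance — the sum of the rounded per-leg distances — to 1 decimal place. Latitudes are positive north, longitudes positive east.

Leg 1: φ1=-1.2061848, φ2=0.0027489, Δφ=1.2089337, Δλ=0.8365957 rad; a=sin²(Δφ/2)+cosφ1·cosφ2·sin²(Δλ/2)=0.3818291872; c=2·atan2(√a, √(1-a))=1.332197248; dist=6371·c=8487.429 ≈ 8487.4 km; running total=8487.4 km
Leg 1 bearing: y=sinΔλ·cosφ2=0.74236373, x=cosφ1·sinφ2-sinφ1·cosφ2·cosΔλ=0.62692801; θ=atan2(y, x)=49.8188° ≈ 49.8°
Leg 2: φ1=0.0027489, φ2=-0.2555913, Δφ=-0.2583401, Δλ=-0.3330385 rad; a=sin²(Δφ/2)+cosφ1·cosφ2·sin²(Δλ/2)=0.0431730317; c=2·atan2(√a, √(1-a))=0.418612235; dist=6371·c=2666.979 ≈ 2667.0 km; running total=11154.4 km
Leg 2 bearing: y=sinΔλ·cosφ2=-0.31629587, x=cosφ1·sinφ2-sinφ1·cosφ2·cosΔλ=-0.25533000; θ=atan2(y, x)=-128.9122° <0 so +360° → 231.0878° ≈ 231.1°
Leg 3: φ1=-0.2555913, φ2=0.7307205, Δφ=0.9863117, Δλ=-2.1738407 rad; a=sin²(Δφ/2)+cosφ1·cosφ2·sin²(Δλ/2)=0.7886831521; c=2·atan2(√a, √(1-a))=2.186295674; dist=6371·c=13928.890 ≈ 13928.9 km; running total=25083.3 km
Leg 3 bearing: y=sinΔλ·cosφ2=-0.61333928, x=cosφ1·sinφ2-sinφ1·cosφ2·cosΔλ=0.53894626; θ=atan2(y, x)=-48.6940° <0 so +360° → 311.3060° ≈ 311.3°
Leg 4: φ1=0.7307205, φ2=-0.5641707, Δφ=-1.2948912, Δλ=-0.9138404 rad; a=sin²(Δφ/2)+cosφ1·cosφ2·sin²(Δλ/2)=0.4862794839; c=2·atan2(√a, √(1-a))=1.543351850; dist=6371·c=9832.695 ≈ 9832.7 km; running total=34916.0 km
Leg 4 bearing: y=sinΔλ·cosφ2=-0.66914304, x=cosφ1·sinφ2-sinφ1·cosφ2·cosΔλ=-0.74262681; θ=atan2(y, x)=-137.9796° <0 so +360° → 222.0204° ≈ 222.0°
Leg 5: φ1=-0.5641707, φ2=-1.0552278, Δφ=-0.4910571, Δλ=4.9233993 rad; a=sin²(Δφ/2)+cosφ1·cosφ2·sin²(Δλ/2)=0.2237648104; c=2·atan2(√a, √(1-a))=0.985471243; dist=6371·c=6278.437 ≈ 6278.4 km; running total=41194.4 km
Leg 5 bearing: y=sinΔλ·cosφ2=-0.48209405, x=cosφ1·sinφ2-sinφ1·cosφ2·cosΔλ=-0.67997191; θ=atan2(y, x)=-144.6637° <0 so +360° → 215.3363° ≈ 215.3°
Leg 6: φ1=-1.0552278, φ2=-0.3334260, Δφ=0.7218019, Δλ=-4.3051199 rad; a=sin²(Δφ/2)+cosφ1·cosφ2·sin²(Δλ/2)=0.4498978302; c=2·atan2(√a, √(1-a))=1.470423535; dist=6371·c=9368.068 ≈ 9368.1 km; running total=50562.5 km
Leg 6 bearing: y=sinΔλ·cosφ2=0.86763728, x=cosφ1·sinφ2-sinφ1·cosφ2·cosΔλ=-0.48699553; θ=atan2(y, x)=119.3050° ≈ 119.3°

Leg 1: dist=8487.4 km, bearing=49.8°
Leg 2: dist=2667.0 km, bearing=231.1°
Leg 3: dist=13928.9 km, bearing=311.3°
Leg 4: dist=9832.7 km, bearing=222.0°
Leg 5: dist=6278.4 km, bearing=215.3°
Leg 6: dist=9368.1 km, bearing=119.3°
Total: 50562.5 km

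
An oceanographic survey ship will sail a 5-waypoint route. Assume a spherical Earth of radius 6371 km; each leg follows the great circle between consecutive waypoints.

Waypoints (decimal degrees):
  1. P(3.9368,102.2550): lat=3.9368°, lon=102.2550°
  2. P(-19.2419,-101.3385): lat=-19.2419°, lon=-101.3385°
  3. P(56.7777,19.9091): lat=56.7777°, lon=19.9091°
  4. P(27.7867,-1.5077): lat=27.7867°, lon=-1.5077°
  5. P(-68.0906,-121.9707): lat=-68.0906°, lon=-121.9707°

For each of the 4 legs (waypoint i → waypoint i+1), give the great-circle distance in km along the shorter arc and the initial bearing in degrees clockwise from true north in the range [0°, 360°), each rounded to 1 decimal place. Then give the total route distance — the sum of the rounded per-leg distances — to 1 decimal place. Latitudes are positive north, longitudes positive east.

Leg 1: dist=16940.5 km, bearing=125.5°
Leg 2: dist=13672.3 km, bearing=33.9°
Leg 3: dist=3639.4 km, bearing=216.7°
Leg 4: dist=14106.3 km, bearing=203.7°
Total: 48358.5 km

Leg 1: φ1=0.0687101, φ2=-0.3358345, Δφ=-0.4045446, Δλ=-3.5533769 rad; a=sin²(Δφ/2)+cosφ1·cosφ2·sin²(Δλ/2)=0.9428990507; c=2·atan2(√a, √(1-a))=2.659007309; dist=6371·c=16940.536 ≈ 16940.5 km; running total=16940.5 km
Leg 1 bearing: y=sinΔλ·cosφ2=0.37788563, x=cosφ1·sinφ2-sinφ1·cosφ2·cosΔλ=-0.26937738; θ=atan2(y, x)=125.4833° ≈ 125.5°
Leg 2: φ1=-0.3358345, φ2=0.9909578, Δφ=1.3267923, Δλ=2.1161698 rad; a=sin²(Δφ/2)+cosφ1·cosφ2·sin²(Δλ/2)=0.7720123269; c=2·atan2(√a, √(1-a))=2.146022589; dist=6371·c=13672.310 ≈ 13672.3 km; running total=30612.8 km
Leg 2 bearing: y=sinΔλ·cosφ2=0.46840859, x=cosφ1·sinφ2-sinφ1·cosφ2·cosΔλ=0.69615412; θ=atan2(y, x)=33.9347° ≈ 33.9°
Leg 3: φ1=0.9909578, φ2=0.4849694, Δφ=-0.5059884, Δλ=-0.3737937 rad; a=sin²(Δφ/2)+cosφ1·cosφ2·sin²(Δλ/2)=0.0793870284; c=2·atan2(√a, √(1-a))=0.571249694; dist=6371·c=3639.432 ≈ 3639.4 km; running total=34252.2 km
Leg 3 bearing: y=sinΔλ·cosφ2=-0.32304406, x=cosφ1·sinφ2-sinφ1·cosφ2·cosΔλ=-0.43356827; θ=atan2(y, x)=-143.3109° <0 so +360° → 216.6891° ≈ 216.7°
Leg 4: φ1=0.4849694, φ2=-1.1884052, Δφ=-1.6733746, Δλ=-2.1024760 rad; a=sin²(Δφ/2)+cosφ1·cosφ2·sin²(Δλ/2)=0.7999363161; c=2·atan2(√a, √(1-a))=2.214138235; dist=6371·c=14106.275 ≈ 14106.3 km; running total=48358.5 km
Leg 4 bearing: y=sinΔλ·cosφ2=-0.32163054, x=cosφ1·sinφ2-sinφ1·cosφ2·cosΔλ=-0.73260264; θ=atan2(y, x)=-156.2973° <0 so +360° → 203.7027° ≈ 203.7°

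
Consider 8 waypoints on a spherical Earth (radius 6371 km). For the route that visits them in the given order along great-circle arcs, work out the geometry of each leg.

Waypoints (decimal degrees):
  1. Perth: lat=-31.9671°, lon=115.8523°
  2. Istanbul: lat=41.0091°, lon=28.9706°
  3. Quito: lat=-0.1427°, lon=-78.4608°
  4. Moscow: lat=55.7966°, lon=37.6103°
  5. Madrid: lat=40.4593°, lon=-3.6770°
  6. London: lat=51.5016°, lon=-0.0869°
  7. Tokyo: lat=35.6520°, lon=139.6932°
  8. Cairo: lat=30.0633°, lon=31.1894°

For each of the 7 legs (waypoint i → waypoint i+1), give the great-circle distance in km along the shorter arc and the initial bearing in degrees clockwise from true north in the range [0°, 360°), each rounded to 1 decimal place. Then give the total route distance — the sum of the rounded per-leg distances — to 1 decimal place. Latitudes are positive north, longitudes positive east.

Leg 1: dist=12032.9 km, bearing=307.5°
Leg 2: dist=11471.0 km, bearing=281.5°
Leg 3: dist=11611.5 km, bearing=31.4°
Leg 4: dist=3436.0 km, bearing=257.9°
Leg 5: dist=1258.4 km, bearing=11.5°
Leg 6: dist=9561.6 km, bearing=31.7°
Leg 7: dist=9568.9 km, bearing=304.6°
Total: 58940.3 km

Leg 1: φ1=-0.5579311, φ2=0.7157438, Δφ=1.2736750, Δλ=-1.5163717 rad; a=sin²(Δφ/2)+cosφ1·cosφ2·sin²(Δλ/2)=0.6562891898; c=2·atan2(√a, √(1-a))=1.888702544; dist=6371·c=12032.924 ≈ 12032.9 km; running total=12032.9 km
Leg 1 bearing: y=sinΔλ·cosφ2=-0.75348806, x=cosφ1·sinφ2-sinφ1·cosφ2·cosΔλ=0.57840340; θ=atan2(y, x)=-52.4889° <0 so +360° → 307.5111° ≈ 307.5°
Leg 2: φ1=0.7157438, φ2=-0.0024906, Δφ=-0.7182344, Δλ=-1.8750317 rad; a=sin²(Δφ/2)+cosφ1·cosφ2·sin²(Δλ/2)=0.6138429729; c=2·atan2(√a, √(1-a))=1.800496874; dist=6371·c=11470.966 ≈ 11471.0 km; running total=23503.9 km
Leg 2 bearing: y=sinΔλ·cosφ2=-0.95407334, x=cosφ1·sinφ2-sinφ1·cosφ2·cosΔλ=0.19468736; θ=atan2(y, x)=-78.4666° <0 so +360° → 281.5334° ≈ 281.5°
Leg 3: φ1=-0.0024906, φ2=0.9738344, Δφ=0.9763250, Δλ=2.0258229 rad; a=sin²(Δφ/2)+cosφ1·cosφ2·sin²(Δλ/2)=0.6245542457; c=2·atan2(√a, √(1-a))=1.822555945; dist=6371·c=11611.504 ≈ 11611.5 km; running total=35115.4 km
Leg 3 bearing: y=sinΔλ·cosφ2=0.50493512, x=cosφ1·sinφ2-sinφ1·cosφ2·cosΔλ=0.82642936; θ=atan2(y, x)=31.4243° ≈ 31.4°
Leg 4: φ1=0.9738344, φ2=0.7061480, Δφ=-0.2676864, Δλ=-0.7205993 rad; a=sin²(Δφ/2)+cosφ1·cosφ2·sin²(Δλ/2)=0.0709691751; c=2·atan2(√a, √(1-a))=0.539313079; dist=6371·c=3435.964 ≈ 3436.0 km; running total=38551.4 km
Leg 4 bearing: y=sinΔλ·cosφ2=-0.50204685, x=cosφ1·sinφ2-sinφ1·cosφ2·cosΔλ=-0.10807020; θ=atan2(y, x)=-102.1481° <0 so +360° → 257.8519° ≈ 257.9°
Leg 5: φ1=0.7061480, φ2=0.8988725, Δφ=0.1927245, Δλ=0.0626591 rad; a=sin²(Δφ/2)+cosφ1·cosφ2·sin²(Δλ/2)=0.0097217154; c=2·atan2(√a, √(1-a))=0.197518442; dist=6371·c=1258.390 ≈ 1258.4 km; running total=39809.8 km
Leg 5 bearing: y=sinΔλ·cosφ2=0.03897930, x=cosφ1·sinφ2-sinφ1·cosφ2·cosΔλ=0.19232636; θ=atan2(y, x)=11.4571° ≈ 11.5°
Leg 6: φ1=0.8988725, φ2=0.6222448, Δφ=-0.2766277, Δλ=2.4396230 rad; a=sin²(Δφ/2)+cosφ1·cosφ2·sin²(Δλ/2)=0.4650342221; c=2·atan2(√a, √(1-a))=1.500807646; dist=6371·c=9561.646 ≈ 9561.6 km; running total=49371.4 km
Leg 6 bearing: y=sinΔλ·cosφ2=0.52469644, x=cosφ1·sinφ2-sinφ1·cosφ2·cosΔλ=0.84841218; θ=atan2(y, x)=31.7345° ≈ 31.7°
Leg 7: φ1=0.6222448, φ2=0.5247036, Δφ=-0.0975412, Δλ=-1.8937486 rad; a=sin²(Δφ/2)+cosφ1·cosφ2·sin²(Δλ/2)=0.4656018462; c=2·atan2(√a, √(1-a))=1.501945635; dist=6371·c=9568.896 ≈ 9568.9 km; running total=58940.3 km
Leg 7 bearing: y=sinΔλ·cosφ2=-0.82072981, x=cosφ1·sinφ2-sinφ1·cosφ2·cosΔλ=0.56715928; θ=atan2(y, x)=-55.3539° <0 so +360° → 304.6461° ≈ 304.6°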